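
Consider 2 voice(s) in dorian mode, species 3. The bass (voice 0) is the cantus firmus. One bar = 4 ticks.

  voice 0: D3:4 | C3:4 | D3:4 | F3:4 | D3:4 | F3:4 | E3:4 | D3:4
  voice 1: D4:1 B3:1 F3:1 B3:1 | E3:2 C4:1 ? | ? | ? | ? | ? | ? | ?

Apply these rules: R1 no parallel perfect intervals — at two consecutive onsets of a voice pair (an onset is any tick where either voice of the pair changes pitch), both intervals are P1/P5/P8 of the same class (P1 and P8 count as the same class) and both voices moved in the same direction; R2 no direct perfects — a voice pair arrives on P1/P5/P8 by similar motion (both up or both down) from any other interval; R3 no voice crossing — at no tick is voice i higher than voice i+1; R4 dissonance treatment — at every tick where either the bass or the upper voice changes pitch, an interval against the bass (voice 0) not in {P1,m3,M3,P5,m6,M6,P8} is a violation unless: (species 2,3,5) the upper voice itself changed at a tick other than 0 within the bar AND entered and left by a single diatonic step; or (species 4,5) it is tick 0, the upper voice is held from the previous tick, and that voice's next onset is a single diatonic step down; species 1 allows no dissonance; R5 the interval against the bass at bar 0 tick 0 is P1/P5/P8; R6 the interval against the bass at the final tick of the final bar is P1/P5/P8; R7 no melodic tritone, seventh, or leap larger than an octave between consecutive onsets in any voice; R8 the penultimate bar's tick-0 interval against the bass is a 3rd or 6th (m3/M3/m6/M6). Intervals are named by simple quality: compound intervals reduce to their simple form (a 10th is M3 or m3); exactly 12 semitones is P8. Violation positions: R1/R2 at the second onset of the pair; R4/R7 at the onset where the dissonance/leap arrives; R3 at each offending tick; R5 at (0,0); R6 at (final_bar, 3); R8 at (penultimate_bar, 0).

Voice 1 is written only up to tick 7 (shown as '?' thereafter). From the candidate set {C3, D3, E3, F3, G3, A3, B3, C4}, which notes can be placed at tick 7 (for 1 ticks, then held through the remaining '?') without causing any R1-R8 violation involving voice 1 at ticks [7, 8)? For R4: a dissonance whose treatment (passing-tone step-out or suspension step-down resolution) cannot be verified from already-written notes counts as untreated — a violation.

{A3, C3, C4, E3, G3}

C3: legal
D3: violates R4,R7
E3: legal
F3: violates R4
G3: legal
A3: legal
B3: violates R4
C4: legal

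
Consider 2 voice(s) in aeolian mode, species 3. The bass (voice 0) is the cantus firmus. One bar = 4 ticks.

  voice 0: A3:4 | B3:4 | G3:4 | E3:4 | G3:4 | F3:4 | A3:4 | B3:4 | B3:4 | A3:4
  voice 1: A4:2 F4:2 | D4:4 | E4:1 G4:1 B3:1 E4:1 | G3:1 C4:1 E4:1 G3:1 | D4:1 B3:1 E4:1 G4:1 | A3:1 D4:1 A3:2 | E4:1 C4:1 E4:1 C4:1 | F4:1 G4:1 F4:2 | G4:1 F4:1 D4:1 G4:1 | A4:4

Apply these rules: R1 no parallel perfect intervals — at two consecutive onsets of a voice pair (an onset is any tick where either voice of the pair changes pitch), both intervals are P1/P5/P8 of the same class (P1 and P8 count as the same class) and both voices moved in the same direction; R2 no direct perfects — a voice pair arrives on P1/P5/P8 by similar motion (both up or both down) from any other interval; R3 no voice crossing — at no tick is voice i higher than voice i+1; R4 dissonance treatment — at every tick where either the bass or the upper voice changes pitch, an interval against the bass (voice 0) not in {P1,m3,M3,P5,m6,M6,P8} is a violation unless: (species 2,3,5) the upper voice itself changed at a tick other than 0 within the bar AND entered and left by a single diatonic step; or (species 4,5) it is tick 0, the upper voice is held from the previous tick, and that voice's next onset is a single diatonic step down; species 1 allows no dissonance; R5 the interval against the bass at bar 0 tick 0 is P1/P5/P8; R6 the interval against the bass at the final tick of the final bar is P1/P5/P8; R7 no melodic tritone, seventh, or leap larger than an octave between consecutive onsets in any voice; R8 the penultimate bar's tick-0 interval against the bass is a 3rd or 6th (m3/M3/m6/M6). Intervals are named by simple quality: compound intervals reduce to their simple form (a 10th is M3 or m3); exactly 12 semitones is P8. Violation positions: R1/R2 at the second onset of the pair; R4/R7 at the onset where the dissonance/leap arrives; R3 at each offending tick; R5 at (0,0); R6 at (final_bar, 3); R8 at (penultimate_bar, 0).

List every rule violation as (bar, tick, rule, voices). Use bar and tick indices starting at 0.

bar 0: v0=A3 v1=A4 downbeat P8
bar 1: v0=B3 v1=D4 downbeat m3
bar 2: v0=G3 v1=E4 downbeat M6
bar 3: v0=E3 v1=G3 downbeat m3
bar 4: v0=G3 v1=D4 downbeat P5
bar 5: v0=F3 v1=A3 downbeat M3
bar 6: v0=A3 v1=E4 downbeat P5
bar 7: v0=B3 v1=F4 downbeat TT
bar 8: v0=B3 v1=G4 downbeat m6
bar 9: v0=A3 v1=A4 downbeat P8
  -> R2 @ bar 4 tick 0 v(0, 1): E3/G3 m3 -> G3/D4 P5 similar
  -> R7 @ bar 5 tick 0 v(1,): G4->A3 leap 10st
  -> R2 @ bar 6 tick 0 v(0, 1): F3/A3 M3 -> A3/E4 P5 similar
  -> R4 @ bar 7 tick 0 v(0, 1): B3/F4 TT untreated
  -> R4 @ bar 8 tick 1 v(0, 1): B3/F4 TT untreated

(4, 0, R2, (0, 1))
(5, 0, R7, (1,))
(6, 0, R2, (0, 1))
(7, 0, R4, (0, 1))
(8, 1, R4, (0, 1))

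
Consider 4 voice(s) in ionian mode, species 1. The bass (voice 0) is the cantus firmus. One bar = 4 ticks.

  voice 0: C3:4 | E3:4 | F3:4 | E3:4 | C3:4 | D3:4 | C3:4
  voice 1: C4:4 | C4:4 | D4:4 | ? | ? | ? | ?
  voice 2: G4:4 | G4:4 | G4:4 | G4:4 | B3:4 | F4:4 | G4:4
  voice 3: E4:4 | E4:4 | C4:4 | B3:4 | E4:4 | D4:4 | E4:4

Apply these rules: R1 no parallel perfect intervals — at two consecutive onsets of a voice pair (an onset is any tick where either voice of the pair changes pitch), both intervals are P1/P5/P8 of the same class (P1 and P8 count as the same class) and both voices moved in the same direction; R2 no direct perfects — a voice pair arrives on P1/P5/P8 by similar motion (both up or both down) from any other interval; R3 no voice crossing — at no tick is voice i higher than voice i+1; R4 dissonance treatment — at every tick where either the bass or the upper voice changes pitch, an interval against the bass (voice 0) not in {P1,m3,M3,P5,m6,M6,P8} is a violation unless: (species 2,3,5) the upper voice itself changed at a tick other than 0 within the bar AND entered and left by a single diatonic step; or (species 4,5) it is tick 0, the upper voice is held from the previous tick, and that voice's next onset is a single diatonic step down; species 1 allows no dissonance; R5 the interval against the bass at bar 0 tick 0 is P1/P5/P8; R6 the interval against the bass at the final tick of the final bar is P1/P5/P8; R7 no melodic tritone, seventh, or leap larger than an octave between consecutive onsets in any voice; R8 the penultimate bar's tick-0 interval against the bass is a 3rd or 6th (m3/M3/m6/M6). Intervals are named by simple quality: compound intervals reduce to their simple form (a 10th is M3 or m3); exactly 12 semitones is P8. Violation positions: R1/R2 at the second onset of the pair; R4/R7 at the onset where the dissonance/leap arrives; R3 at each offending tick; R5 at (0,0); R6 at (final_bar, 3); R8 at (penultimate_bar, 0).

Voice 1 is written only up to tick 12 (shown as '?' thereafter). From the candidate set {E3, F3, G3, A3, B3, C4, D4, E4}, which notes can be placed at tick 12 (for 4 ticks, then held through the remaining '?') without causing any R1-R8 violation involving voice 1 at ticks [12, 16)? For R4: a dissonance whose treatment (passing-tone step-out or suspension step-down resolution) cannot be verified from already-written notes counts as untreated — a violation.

{C4, E4, G3}

E3: violates R2,R7
F3: violates R4
G3: legal
A3: violates R4
B3: violates R2
C4: legal
D4: violates R4
E4: legal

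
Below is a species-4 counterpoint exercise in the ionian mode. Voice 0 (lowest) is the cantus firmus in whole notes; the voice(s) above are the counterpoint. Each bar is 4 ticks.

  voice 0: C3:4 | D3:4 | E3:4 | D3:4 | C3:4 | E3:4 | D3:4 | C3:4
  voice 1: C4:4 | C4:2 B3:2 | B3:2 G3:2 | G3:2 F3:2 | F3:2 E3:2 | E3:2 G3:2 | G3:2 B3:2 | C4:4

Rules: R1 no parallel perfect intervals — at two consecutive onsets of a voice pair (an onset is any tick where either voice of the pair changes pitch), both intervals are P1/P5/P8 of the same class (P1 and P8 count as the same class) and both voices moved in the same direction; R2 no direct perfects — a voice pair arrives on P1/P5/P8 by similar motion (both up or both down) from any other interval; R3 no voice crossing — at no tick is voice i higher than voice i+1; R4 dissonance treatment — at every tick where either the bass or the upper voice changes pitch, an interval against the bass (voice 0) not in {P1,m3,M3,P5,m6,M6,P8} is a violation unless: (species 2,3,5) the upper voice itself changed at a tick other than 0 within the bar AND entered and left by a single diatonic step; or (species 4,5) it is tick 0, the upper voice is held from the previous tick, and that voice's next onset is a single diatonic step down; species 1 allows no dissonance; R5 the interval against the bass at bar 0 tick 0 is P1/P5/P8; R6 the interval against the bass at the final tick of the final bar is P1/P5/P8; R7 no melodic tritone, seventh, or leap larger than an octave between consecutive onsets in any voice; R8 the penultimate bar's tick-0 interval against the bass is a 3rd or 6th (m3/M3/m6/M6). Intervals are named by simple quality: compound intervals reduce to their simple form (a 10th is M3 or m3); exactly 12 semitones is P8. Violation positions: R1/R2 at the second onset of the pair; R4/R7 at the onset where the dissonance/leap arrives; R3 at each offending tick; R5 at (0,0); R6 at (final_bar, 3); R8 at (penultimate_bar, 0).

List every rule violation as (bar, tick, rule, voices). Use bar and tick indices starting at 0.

bar 0: v0=C3 v1=C4 downbeat P8
bar 1: v0=D3 v1=C4 downbeat m7
bar 2: v0=E3 v1=B3 downbeat P5
bar 3: v0=D3 v1=G3 downbeat P4
bar 4: v0=C3 v1=F3 downbeat P4
bar 5: v0=E3 v1=E3 downbeat P1
bar 6: v0=D3 v1=G3 downbeat P4
bar 7: v0=C3 v1=C4 downbeat P8
  -> R4 @ bar 6 tick 0 v(0, 1): D3/G3 P4 untreated
  -> R8 @ bar 6 tick 0 v(0, 1): penult P4 not 3rd/6th

(6, 0, R4, (0, 1))
(6, 0, R8, (0, 1))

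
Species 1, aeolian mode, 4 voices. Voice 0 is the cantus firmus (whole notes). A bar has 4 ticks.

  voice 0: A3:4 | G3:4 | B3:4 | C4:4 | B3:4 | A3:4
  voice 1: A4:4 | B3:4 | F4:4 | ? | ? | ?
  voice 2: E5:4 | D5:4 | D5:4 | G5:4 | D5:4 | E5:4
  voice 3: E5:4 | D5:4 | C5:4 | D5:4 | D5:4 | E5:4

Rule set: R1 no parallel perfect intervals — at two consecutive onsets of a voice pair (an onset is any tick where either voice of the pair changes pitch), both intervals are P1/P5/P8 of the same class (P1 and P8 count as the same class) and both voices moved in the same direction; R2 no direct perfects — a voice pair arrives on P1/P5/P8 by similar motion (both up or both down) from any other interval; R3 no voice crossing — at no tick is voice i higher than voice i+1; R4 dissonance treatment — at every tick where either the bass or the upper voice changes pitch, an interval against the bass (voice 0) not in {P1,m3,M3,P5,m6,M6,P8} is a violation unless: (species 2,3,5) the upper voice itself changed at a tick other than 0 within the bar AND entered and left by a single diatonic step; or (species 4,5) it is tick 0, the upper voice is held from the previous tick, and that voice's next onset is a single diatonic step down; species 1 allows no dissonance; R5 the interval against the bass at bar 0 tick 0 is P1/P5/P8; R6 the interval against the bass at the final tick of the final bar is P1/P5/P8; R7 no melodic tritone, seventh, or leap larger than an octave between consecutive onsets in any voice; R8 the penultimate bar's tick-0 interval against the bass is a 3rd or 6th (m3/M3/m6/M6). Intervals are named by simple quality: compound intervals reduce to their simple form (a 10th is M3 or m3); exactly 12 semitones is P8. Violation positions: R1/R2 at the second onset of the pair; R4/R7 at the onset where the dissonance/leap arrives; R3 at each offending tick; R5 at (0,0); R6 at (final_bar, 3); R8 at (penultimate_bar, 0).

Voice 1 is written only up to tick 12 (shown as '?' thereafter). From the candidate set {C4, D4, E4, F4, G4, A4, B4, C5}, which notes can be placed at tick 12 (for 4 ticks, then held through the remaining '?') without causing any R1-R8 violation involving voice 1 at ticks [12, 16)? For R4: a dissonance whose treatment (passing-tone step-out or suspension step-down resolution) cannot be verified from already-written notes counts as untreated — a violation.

C4: legal
D4: violates R4
E4: legal
F4: violates R4
G4: violates R1,R2
A4: legal
B4: violates R4,R7
C5: violates R2

{A4, C4, E4}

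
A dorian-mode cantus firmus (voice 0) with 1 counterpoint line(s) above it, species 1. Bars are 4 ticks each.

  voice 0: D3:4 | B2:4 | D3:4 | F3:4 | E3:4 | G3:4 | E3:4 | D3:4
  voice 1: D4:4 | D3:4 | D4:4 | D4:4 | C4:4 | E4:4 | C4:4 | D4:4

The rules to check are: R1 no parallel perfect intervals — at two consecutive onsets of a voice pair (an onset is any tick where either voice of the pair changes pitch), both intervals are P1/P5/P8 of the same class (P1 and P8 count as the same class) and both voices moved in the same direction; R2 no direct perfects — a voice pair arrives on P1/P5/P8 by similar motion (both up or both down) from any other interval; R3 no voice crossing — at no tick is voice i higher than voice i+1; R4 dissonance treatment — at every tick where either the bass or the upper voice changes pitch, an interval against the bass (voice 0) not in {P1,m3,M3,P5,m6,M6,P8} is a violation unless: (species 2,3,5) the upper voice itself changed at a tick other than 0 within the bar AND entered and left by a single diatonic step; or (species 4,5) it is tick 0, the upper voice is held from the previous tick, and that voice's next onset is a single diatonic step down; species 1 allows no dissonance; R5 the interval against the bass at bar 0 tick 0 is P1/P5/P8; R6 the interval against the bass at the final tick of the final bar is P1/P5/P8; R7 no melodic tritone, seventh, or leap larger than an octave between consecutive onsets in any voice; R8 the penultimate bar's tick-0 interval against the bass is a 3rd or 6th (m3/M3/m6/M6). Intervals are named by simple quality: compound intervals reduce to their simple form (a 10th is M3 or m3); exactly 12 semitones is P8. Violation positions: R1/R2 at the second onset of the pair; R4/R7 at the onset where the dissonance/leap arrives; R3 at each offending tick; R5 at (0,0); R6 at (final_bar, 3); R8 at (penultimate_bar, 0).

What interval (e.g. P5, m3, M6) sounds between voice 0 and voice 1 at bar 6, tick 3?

m6

voice 0=E3 voice 1=C4 -> m6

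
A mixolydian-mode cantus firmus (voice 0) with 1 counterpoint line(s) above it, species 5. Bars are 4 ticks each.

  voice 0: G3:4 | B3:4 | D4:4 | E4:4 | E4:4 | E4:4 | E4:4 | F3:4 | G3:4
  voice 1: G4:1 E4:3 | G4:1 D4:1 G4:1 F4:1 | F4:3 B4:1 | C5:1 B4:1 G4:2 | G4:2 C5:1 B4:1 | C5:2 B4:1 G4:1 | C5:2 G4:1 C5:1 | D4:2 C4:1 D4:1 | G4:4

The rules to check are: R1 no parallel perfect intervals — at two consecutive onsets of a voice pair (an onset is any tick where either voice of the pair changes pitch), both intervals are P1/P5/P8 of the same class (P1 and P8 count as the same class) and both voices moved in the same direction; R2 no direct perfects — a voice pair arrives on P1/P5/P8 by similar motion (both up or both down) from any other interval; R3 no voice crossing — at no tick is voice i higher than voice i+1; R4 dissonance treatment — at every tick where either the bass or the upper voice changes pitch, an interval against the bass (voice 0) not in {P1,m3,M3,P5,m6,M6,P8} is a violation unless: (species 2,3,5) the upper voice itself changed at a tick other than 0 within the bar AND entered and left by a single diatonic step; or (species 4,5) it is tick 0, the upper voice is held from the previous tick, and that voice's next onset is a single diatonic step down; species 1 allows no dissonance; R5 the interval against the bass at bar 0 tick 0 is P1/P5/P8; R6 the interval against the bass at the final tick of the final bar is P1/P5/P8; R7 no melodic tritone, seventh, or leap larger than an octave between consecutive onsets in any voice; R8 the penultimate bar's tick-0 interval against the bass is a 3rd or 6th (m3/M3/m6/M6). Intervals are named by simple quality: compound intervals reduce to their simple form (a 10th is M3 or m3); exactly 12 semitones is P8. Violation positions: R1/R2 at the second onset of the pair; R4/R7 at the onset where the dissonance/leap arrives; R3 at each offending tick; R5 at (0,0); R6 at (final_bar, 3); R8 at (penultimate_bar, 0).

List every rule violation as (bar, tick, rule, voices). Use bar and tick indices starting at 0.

(1, 3, R4, (0, 1))
(2, 3, R7, (1,))
(7, 0, R7, (0,))
(7, 0, R7, (1,))
(8, 0, R2, (0, 1))

bar 0: v0=G3 v1=G4 downbeat P8
bar 1: v0=B3 v1=G4 downbeat m6
bar 2: v0=D4 v1=F4 downbeat m3
bar 3: v0=E4 v1=C5 downbeat m6
bar 4: v0=E4 v1=G4 downbeat m3
bar 5: v0=E4 v1=C5 downbeat m6
bar 6: v0=E4 v1=C5 downbeat m6
bar 7: v0=F3 v1=D4 downbeat M6
bar 8: v0=G3 v1=G4 downbeat P8
  -> R4 @ bar 1 tick 3 v(0, 1): B3/F4 TT untreated
  -> R7 @ bar 2 tick 3 v(1,): F4->B4 leap 6st
  -> R7 @ bar 7 tick 0 v(0,): E4->F3 leap 11st
  -> R7 @ bar 7 tick 0 v(1,): C5->D4 leap 10st
  -> R2 @ bar 8 tick 0 v(0, 1): F3/D4 M6 -> G3/G4 P8 similar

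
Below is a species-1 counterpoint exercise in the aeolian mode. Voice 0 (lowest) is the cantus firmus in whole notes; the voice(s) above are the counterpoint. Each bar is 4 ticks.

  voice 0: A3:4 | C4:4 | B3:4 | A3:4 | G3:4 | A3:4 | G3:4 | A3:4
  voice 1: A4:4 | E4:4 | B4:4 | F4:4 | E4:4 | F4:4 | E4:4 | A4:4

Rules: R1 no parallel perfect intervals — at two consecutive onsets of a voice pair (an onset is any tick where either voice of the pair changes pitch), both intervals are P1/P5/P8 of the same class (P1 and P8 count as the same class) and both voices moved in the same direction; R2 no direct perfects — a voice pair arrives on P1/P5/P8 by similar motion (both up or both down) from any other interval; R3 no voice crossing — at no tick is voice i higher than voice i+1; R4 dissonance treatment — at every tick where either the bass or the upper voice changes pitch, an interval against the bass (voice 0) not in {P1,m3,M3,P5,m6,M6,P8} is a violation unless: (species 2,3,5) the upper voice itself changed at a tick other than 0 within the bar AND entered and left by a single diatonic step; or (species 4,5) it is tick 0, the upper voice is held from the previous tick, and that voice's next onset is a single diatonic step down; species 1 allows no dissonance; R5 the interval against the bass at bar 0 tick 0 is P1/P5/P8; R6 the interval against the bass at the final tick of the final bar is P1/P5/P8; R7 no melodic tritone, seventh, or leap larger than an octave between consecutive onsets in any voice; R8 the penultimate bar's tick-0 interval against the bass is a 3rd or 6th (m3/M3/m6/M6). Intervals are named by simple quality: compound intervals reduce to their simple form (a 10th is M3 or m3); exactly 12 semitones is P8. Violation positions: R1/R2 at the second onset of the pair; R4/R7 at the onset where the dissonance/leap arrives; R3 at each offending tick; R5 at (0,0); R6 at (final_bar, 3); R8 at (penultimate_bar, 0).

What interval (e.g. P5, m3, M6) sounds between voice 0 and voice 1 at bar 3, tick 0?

m6

voice 0=A3 voice 1=F4 -> m6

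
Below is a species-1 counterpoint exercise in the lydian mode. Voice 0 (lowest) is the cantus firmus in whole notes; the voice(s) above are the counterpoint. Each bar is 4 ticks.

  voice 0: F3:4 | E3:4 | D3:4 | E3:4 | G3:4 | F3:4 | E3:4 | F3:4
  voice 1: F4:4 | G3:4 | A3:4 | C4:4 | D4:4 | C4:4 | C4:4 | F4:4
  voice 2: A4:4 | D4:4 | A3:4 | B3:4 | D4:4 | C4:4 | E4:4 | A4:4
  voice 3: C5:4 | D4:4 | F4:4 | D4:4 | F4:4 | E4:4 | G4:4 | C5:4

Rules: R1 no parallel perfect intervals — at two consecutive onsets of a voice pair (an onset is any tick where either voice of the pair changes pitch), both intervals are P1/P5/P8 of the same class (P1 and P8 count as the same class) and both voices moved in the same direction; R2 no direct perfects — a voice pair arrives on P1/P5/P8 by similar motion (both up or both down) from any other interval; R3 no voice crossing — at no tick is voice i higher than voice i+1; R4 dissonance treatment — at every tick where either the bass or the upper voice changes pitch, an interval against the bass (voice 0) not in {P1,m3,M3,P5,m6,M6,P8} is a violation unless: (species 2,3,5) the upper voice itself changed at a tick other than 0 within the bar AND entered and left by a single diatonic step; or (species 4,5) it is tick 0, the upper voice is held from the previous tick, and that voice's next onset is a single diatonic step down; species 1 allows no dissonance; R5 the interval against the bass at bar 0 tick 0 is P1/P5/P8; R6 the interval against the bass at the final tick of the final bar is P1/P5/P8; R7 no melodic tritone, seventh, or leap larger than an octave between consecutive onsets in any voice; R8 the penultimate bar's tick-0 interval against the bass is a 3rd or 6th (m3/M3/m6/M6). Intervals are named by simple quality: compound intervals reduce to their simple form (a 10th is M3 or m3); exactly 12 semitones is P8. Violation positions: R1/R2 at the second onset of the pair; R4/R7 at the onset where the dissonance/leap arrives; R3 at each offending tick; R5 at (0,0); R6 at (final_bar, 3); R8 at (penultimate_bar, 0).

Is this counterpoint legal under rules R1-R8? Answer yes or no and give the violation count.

No (28 violations)

bar 0: v0=F3 v1=F4 v2=A4 v3=C5 (P5)
bar 1: v0=E3 v1=G3 v2=D4 v3=D4 (m7)
bar 2: v0=D3 v1=A3 v2=A3 v3=F4 (m3)
bar 3: v0=E3 v1=C4 v2=B3 v3=D4 (m7)
bar 4: v0=G3 v1=D4 v2=D4 v3=F4 (m7)
bar 5: v0=F3 v1=C4 v2=C4 v3=E4 (M7)
bar 6: v0=E3 v1=C4 v2=E4 v3=G4 (m3)
bar 7: v0=F3 v1=F4 v2=A4 v3=C5 (P5)
  R5 @ bar0.0: opens on M3
  R1 @ bar1.0: F4/C5 P5 -> G3/D4 P5 similar
  R2 @ bar1.0: F4/A4 M3 -> G3/D4 P5 similar
  R2 @ bar1.0: A4/C5 m3 -> D4/D4 P1 similar
  R4 @ bar1.0: E3/D4 m7 untreated
  R4 @ bar1.0: E3/D4 m7 untreated
  R7 @ bar1.0: F4->G3 leap 10st
  R7 @ bar1.0: C5->D4 leap 10st
  R2 @ bar2.0: E3/D4 m7 -> D3/A3 P5 similar
  R1 @ bar3.0: D3/A3 P5 -> E3/B3 P5 similar
  R3 @ bar3.0: C4 above B3
  R4 @ bar3.0: E3/D4 m7 untreated
  R3 @ bar3.1: C4 above B3
  R3 @ bar3.2: C4 above B3
  R3 @ bar3.3: C4 above B3
  R1 @ bar4.0: E3/B3 P5 -> G3/D4 P5 similar
  R2 @ bar4.0: E3/C4 m6 -> G3/D4 P5 similar
  R2 @ bar4.0: C4/B3 m2 -> D4/D4 P1 similar
  R4 @ bar4.0: G3/F4 m7 untreated
  R1 @ bar5.0: G3/D4 P5 -> F3/C4 P5 similar
  R1 @ bar5.0: G3/D4 P5 -> F3/C4 P5 similar
  R1 @ bar5.0: D4/D4 P1 -> C4/C4 P1 similar
  R4 @ bar5.0: F3/E4 M7 untreated
  R8 @ bar6.0: penult P8 not 3rd/6th
  R1 @ bar7.0: C4/G4 P5 -> F4/C5 P5 similar
  R2 @ bar7.0: E3/C4 m6 -> F3/F4 P8 similar
  R2 @ bar7.0: E3/G4 m3 -> F3/C5 P5 similar
  R6 @ bar7.3: closes on M3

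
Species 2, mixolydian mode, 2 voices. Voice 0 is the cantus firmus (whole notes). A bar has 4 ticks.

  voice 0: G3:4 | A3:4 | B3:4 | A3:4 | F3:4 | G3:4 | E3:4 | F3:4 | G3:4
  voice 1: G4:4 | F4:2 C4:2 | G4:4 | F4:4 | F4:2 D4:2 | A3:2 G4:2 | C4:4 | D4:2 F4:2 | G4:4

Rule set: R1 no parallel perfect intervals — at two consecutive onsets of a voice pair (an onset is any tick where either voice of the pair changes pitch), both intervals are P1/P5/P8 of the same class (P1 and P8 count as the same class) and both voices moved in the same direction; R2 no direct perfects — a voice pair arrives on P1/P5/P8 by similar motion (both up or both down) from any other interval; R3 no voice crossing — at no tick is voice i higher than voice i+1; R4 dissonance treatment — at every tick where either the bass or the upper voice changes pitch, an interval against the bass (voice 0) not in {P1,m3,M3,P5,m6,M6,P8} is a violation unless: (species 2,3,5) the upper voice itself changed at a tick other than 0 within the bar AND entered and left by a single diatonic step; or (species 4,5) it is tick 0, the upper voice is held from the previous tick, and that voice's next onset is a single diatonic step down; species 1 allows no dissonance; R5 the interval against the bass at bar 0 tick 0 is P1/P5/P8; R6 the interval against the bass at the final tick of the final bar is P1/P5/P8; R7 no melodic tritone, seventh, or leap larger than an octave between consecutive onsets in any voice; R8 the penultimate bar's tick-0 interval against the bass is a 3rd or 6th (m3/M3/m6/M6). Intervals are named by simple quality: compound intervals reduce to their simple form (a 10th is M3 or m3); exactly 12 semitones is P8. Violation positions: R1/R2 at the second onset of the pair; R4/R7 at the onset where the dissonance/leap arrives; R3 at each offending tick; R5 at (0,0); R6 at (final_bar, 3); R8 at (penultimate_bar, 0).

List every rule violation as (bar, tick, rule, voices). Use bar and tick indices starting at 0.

(5, 0, R4, (0, 1))
(5, 2, R7, (1,))
(8, 0, R1, (0, 1))

bar 0: v0=G3 v1=G4 downbeat P8
bar 1: v0=A3 v1=F4 downbeat m6
bar 2: v0=B3 v1=G4 downbeat m6
bar 3: v0=A3 v1=F4 downbeat m6
bar 4: v0=F3 v1=F4 downbeat P8
bar 5: v0=G3 v1=A3 downbeat M2
bar 6: v0=E3 v1=C4 downbeat m6
bar 7: v0=F3 v1=D4 downbeat M6
bar 8: v0=G3 v1=G4 downbeat P8
  -> R4 @ bar 5 tick 0 v(0, 1): G3/A3 M2 untreated
  -> R7 @ bar 5 tick 2 v(1,): A3->G4 leap 10st
  -> R1 @ bar 8 tick 0 v(0, 1): F3/F4 P8 -> G3/G4 P8 similar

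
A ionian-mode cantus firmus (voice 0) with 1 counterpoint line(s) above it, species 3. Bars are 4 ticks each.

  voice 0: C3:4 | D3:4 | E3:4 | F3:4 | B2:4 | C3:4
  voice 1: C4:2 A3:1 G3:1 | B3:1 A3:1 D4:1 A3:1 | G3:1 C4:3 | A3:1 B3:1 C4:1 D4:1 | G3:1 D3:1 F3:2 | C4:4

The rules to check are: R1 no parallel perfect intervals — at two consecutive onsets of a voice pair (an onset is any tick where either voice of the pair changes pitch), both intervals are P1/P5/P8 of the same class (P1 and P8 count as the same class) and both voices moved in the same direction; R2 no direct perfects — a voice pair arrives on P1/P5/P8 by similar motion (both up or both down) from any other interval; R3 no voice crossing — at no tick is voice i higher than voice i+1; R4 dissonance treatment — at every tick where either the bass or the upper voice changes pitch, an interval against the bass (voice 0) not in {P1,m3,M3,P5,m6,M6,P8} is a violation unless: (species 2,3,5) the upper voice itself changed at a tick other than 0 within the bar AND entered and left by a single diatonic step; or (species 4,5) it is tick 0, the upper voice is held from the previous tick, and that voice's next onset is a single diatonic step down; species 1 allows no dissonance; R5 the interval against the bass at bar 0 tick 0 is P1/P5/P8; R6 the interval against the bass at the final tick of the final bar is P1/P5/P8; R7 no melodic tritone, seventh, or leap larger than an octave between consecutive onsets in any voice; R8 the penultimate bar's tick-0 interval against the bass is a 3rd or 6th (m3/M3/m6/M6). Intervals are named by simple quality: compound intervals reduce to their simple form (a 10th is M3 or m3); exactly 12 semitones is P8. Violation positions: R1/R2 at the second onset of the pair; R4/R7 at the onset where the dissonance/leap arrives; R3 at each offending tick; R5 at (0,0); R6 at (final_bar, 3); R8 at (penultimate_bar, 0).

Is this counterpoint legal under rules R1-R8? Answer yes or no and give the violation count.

bar 0: v0=C3 v1=C4 (P8)
bar 1: v0=D3 v1=B3 (M6)
bar 2: v0=E3 v1=G3 (m3)
bar 3: v0=F3 v1=A3 (M3)
bar 4: v0=B2 v1=G3 (m6)
bar 5: v0=C3 v1=C4 (P8)
  R7 @ bar4.0: F3->B2 leap 6st
  R4 @ bar4.2: B2/F3 TT untreated
  R2 @ bar5.0: B2/F3 TT -> C3/C4 P8 similar

No (3 violations)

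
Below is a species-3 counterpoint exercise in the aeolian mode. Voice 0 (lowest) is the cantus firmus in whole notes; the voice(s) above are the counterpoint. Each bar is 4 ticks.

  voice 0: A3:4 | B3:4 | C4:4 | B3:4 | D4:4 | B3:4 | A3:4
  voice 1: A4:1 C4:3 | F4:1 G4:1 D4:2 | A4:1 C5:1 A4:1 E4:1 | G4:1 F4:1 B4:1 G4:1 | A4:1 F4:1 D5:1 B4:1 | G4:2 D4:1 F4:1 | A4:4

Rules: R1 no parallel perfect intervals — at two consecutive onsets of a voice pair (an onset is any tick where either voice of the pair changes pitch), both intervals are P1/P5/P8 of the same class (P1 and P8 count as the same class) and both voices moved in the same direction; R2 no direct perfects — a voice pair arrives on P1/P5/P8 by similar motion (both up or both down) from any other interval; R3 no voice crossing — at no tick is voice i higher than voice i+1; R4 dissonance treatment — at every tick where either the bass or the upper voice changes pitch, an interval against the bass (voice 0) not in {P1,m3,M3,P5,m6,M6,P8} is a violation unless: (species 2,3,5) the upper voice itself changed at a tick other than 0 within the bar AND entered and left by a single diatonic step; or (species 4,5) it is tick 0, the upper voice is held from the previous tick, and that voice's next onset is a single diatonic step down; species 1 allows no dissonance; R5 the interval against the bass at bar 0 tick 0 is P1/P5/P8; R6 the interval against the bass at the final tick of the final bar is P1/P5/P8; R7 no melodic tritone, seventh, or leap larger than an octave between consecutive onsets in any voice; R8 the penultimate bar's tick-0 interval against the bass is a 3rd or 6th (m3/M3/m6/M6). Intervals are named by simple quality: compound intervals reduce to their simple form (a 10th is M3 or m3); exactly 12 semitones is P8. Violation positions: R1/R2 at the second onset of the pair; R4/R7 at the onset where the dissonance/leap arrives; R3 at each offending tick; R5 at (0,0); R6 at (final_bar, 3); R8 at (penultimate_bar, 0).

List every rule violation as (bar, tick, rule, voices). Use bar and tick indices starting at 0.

bar 0: v0=A3 v1=A4 downbeat P8
bar 1: v0=B3 v1=F4 downbeat TT
bar 2: v0=C4 v1=A4 downbeat M6
bar 3: v0=B3 v1=G4 downbeat m6
bar 4: v0=D4 v1=A4 downbeat P5
bar 5: v0=B3 v1=G4 downbeat m6
bar 6: v0=A3 v1=A4 downbeat P8
  -> R4 @ bar 1 tick 0 v(0, 1): B3/F4 TT untreated
  -> R4 @ bar 3 tick 1 v(0, 1): B3/F4 TT untreated
  -> R7 @ bar 3 tick 2 v(1,): F4->B4 leap 6st
  -> R2 @ bar 4 tick 0 v(0, 1): B3/G4 m6 -> D4/A4 P5 similar
  -> R4 @ bar 5 tick 3 v(0, 1): B3/F4 TT untreated

(1, 0, R4, (0, 1))
(3, 1, R4, (0, 1))
(3, 2, R7, (1,))
(4, 0, R2, (0, 1))
(5, 3, R4, (0, 1))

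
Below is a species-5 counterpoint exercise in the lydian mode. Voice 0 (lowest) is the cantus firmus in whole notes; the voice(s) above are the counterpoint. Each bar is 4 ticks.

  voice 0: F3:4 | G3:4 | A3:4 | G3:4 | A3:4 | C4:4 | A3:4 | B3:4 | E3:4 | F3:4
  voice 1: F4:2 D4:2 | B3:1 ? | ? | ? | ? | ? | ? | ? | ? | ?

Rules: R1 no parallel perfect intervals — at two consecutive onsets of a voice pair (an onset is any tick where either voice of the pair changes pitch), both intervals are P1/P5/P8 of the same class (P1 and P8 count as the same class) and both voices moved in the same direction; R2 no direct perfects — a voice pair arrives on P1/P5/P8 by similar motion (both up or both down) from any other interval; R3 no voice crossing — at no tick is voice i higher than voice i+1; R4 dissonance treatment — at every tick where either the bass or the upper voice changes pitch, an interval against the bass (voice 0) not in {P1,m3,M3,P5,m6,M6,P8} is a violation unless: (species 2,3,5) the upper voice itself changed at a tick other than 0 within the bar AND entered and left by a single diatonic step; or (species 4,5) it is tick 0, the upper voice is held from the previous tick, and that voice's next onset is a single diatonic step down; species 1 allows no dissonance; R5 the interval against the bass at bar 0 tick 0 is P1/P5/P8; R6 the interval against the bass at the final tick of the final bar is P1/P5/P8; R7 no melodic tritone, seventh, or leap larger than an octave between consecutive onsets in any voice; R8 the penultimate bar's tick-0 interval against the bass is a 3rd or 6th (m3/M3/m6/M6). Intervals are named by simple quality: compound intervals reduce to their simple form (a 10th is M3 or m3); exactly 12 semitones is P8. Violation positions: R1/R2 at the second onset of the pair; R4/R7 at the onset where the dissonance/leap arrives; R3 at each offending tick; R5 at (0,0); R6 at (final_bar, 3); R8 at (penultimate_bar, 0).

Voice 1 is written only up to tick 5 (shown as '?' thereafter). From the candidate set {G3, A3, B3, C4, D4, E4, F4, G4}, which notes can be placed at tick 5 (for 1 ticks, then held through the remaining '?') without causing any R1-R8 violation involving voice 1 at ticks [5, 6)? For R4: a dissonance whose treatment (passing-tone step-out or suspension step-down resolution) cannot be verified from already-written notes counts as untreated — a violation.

{B3, D4, E4, G3, G4}

G3: legal
A3: violates R4
B3: legal
C4: violates R4
D4: legal
E4: legal
F4: violates R4,R7
G4: legal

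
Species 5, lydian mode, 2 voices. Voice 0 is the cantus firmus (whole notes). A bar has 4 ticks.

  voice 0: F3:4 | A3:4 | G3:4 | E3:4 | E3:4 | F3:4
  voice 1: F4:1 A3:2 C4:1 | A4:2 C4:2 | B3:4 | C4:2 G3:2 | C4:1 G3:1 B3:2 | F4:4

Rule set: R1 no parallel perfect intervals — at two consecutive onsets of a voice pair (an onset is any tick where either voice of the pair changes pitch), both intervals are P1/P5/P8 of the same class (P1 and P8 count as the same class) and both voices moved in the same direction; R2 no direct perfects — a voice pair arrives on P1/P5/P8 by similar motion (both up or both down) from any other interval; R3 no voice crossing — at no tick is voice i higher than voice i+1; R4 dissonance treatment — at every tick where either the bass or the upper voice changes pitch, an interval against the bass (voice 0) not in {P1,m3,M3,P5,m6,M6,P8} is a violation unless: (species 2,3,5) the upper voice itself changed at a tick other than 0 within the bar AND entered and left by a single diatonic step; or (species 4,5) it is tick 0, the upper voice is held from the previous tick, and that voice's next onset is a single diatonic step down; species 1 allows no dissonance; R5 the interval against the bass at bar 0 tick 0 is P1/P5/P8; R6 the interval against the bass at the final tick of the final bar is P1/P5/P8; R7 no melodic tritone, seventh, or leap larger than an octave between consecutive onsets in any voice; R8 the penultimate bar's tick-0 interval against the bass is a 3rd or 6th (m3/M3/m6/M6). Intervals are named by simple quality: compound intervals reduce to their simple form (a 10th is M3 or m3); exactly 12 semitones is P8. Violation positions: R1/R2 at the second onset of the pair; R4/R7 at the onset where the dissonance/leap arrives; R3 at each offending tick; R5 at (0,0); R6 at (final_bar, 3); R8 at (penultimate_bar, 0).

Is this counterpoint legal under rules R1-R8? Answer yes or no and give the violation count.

No (3 violations)

bar 0: v0=F3 v1=F4 (P8)
bar 1: v0=A3 v1=A4 (P8)
bar 2: v0=G3 v1=B3 (M3)
bar 3: v0=E3 v1=C4 (m6)
bar 4: v0=E3 v1=C4 (m6)
bar 5: v0=F3 v1=F4 (P8)
  R2 @ bar1.0: F3/C4 P5 -> A3/A4 P8 similar
  R2 @ bar5.0: E3/B3 P5 -> F3/F4 P8 similar
  R7 @ bar5.0: B3->F4 leap 6st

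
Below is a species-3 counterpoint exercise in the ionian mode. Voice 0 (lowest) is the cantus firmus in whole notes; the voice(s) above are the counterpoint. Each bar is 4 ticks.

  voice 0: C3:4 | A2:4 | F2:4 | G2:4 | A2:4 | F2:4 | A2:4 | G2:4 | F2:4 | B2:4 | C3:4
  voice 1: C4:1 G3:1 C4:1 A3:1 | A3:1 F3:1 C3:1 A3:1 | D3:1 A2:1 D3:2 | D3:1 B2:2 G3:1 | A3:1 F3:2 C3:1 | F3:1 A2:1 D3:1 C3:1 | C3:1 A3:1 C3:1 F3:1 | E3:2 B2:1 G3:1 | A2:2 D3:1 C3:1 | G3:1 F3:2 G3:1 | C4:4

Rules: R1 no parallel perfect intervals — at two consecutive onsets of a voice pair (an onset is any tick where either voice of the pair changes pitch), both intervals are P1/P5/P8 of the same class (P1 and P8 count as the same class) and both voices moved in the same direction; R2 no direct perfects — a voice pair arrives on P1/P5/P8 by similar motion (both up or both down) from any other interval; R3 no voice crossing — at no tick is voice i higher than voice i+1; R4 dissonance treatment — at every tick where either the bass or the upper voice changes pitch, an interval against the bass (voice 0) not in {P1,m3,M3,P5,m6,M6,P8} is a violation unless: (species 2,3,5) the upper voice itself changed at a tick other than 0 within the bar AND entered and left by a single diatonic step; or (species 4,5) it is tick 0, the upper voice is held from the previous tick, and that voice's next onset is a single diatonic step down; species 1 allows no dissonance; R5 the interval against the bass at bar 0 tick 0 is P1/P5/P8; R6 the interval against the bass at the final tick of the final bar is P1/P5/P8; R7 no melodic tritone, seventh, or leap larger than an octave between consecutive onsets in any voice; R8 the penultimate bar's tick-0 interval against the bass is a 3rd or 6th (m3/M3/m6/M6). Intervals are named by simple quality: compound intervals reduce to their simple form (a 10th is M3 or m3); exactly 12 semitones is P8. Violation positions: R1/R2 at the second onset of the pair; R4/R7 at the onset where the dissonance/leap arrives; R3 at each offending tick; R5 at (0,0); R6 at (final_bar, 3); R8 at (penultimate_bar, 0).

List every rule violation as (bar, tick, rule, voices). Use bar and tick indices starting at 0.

(4, 0, R1, (0, 1))
(8, 0, R7, (1,))
(9, 0, R7, (0,))
(10, 0, R2, (0, 1))

bar 0: v0=C3 v1=C4 downbeat P8
bar 1: v0=A2 v1=A3 downbeat P8
bar 2: v0=F2 v1=D3 downbeat M6
bar 3: v0=G2 v1=D3 downbeat P5
bar 4: v0=A2 v1=A3 downbeat P8
bar 5: v0=F2 v1=F3 downbeat P8
bar 6: v0=A2 v1=C3 downbeat m3
bar 7: v0=G2 v1=E3 downbeat M6
bar 8: v0=F2 v1=A2 downbeat M3
bar 9: v0=B2 v1=G3 downbeat m6
bar 10: v0=C3 v1=C4 downbeat P8
  -> R1 @ bar 4 tick 0 v(0, 1): G2/G3 P8 -> A2/A3 P8 similar
  -> R7 @ bar 8 tick 0 v(1,): G3->A2 leap 10st
  -> R7 @ bar 9 tick 0 v(0,): F2->B2 leap 6st
  -> R2 @ bar 10 tick 0 v(0, 1): B2/G3 m6 -> C3/C4 P8 similar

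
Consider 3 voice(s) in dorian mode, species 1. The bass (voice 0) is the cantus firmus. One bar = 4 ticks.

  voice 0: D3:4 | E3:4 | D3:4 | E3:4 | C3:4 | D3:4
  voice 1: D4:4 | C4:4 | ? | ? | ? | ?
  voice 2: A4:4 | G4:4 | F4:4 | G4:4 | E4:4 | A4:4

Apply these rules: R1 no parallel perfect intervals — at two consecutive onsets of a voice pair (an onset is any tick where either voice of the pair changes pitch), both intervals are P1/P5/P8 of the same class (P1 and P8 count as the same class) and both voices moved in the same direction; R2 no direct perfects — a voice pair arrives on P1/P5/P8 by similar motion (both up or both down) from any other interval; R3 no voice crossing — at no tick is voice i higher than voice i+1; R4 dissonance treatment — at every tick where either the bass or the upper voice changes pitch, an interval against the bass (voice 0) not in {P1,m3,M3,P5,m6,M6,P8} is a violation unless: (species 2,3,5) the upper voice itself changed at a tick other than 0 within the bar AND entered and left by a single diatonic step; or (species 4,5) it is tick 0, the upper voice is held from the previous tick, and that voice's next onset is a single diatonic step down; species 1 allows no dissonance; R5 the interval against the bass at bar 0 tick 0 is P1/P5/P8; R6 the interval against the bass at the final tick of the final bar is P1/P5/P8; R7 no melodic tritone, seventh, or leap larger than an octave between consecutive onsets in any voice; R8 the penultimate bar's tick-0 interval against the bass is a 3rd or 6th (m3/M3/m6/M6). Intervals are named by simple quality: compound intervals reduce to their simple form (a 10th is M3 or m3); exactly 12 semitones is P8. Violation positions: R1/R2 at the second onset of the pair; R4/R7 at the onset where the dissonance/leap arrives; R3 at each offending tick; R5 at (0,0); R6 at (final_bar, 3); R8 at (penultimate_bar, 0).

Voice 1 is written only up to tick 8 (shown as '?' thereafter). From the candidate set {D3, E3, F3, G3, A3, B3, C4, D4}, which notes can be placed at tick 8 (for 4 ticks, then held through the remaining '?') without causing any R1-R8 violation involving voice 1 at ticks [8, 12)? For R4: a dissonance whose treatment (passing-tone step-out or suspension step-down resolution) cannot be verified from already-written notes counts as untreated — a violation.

{B3, D4}

D3: violates R2,R7
E3: violates R4
F3: violates R2
G3: violates R4
A3: violates R2
B3: legal
C4: violates R4
D4: legal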